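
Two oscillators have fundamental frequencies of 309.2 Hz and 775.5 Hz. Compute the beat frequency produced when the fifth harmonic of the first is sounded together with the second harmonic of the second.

Fifth harmonic of the first: 5·309.2 = 1546.0 Hz.
Second harmonic of the second: 2·775.5 = 1551.0 Hz.
f_beat = |1546.0 − 1551.0| = 5.0 Hz.

5.0 Hz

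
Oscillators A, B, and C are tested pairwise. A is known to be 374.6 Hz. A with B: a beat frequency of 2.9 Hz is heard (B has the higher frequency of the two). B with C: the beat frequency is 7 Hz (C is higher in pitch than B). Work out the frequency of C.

384.5 Hz

B is above A, so f_B = 374.6 + 2.9 = 377.5 Hz.
C is above B, so f_C = 377.5 + 7 = 384.5 Hz.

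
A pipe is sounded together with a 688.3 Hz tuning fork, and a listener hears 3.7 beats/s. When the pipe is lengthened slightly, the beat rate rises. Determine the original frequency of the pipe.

|f − 688.3| = 3.7, so the pipe was at either 684.6 Hz or 692 Hz.
A longer pipe has a lower fundamental; the adjustment lowers the pipe's frequency.
The beat rate rose, so the adjustment moved the pipe further from 688.3 Hz — it was already below the reference.

684.6 Hz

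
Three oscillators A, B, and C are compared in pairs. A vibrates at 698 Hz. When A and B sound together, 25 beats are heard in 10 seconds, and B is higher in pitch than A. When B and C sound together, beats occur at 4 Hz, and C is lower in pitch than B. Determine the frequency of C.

696.5 Hz

A–B: Beat frequency = 25/10 = 2.5 Hz.
B is above A, so f_B = 698 + 2.5 = 700.5 Hz.
C is below B, so f_C = 700.5 − 4 = 696.5 Hz.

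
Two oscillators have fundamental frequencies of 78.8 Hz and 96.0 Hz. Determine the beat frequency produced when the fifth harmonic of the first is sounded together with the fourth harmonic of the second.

Fifth harmonic of the first: 5·78.8 = 394.0 Hz.
Fourth harmonic of the second: 4·96.0 = 384.0 Hz.
f_beat = |394.0 − 384.0| = 10.0 Hz.

10.0 Hz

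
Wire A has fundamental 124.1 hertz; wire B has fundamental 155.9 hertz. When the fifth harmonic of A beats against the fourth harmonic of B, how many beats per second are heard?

Fifth harmonic of the first: 5·124.1 = 620.5 Hz.
Fourth harmonic of the second: 4·155.9 = 623.6 Hz.
f_beat = |620.5 − 623.6| = 3.1 Hz.

3.1 Hz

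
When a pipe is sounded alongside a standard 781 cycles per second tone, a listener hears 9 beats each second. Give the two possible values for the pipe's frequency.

772 Hz or 790 Hz

|f − 781| = 9, so f = 781 ± 9.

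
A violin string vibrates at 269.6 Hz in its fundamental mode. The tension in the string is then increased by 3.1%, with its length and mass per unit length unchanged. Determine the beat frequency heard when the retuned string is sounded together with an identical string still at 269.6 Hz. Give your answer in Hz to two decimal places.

For a string, f ∝ √T, so the new frequency is 269.6·√1.031 = 273.7469 Hz.
f_beat = |273.7469 − 269.6| = 4.15 Hz.

4.15 Hz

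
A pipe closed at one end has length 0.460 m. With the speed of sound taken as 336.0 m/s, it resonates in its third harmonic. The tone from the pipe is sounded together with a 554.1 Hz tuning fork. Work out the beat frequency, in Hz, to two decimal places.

6.27 Hz

Closed pipe (odd harmonics): f_n = n·v/(4L) = 3·336.0/(4·0.460) = 547.8261 Hz.
f_beat = |547.8261 − 554.1| = 6.27 Hz.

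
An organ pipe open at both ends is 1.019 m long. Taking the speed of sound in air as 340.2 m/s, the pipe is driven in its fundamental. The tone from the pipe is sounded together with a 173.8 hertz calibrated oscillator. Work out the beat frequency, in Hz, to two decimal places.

6.87 Hz

Open pipe: f_n = n·v/(2L) = 1·340.2/(2·1.019) = 166.9284 Hz.
f_beat = |166.9284 − 173.8| = 6.87 Hz.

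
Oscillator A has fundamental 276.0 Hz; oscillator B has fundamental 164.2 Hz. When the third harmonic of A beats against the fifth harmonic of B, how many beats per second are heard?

7.0 Hz

Third harmonic of the first: 3·276.0 = 828.0 Hz.
Fifth harmonic of the second: 5·164.2 = 821.0 Hz.
f_beat = |828.0 − 821.0| = 7.0 Hz.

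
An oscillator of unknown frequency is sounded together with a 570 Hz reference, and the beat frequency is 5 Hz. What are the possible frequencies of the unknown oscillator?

|f − 570| = 5, so f = 570 ± 5.

565 Hz or 575 Hz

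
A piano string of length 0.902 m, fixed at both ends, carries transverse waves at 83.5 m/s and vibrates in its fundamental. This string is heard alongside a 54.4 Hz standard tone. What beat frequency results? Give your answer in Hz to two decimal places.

8.11 Hz

For a string fixed at both ends, f_n = n·v/(2L) = 1·83.5/(2·0.902) = 46.2860 Hz.
f_beat = |46.2860 − 54.4| = 8.11 Hz.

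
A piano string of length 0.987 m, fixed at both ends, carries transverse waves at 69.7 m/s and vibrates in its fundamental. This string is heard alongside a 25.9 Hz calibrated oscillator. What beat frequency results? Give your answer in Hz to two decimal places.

For a string fixed at both ends, f_n = n·v/(2L) = 1·69.7/(2·0.987) = 35.3090 Hz.
f_beat = |35.3090 − 25.9| = 9.41 Hz.

9.41 Hz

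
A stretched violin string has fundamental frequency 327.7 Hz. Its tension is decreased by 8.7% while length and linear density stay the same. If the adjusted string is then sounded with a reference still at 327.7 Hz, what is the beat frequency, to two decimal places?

14.58 Hz

For a string, f ∝ √T, so the new frequency is 327.7·√0.913 = 313.1207 Hz.
f_beat = |313.1207 − 327.7| = 14.58 Hz.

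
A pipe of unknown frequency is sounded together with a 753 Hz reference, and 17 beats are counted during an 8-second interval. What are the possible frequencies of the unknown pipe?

750.875 Hz or 755.125 Hz

Beat frequency = 17/8 = 2.125 Hz.
|f − 753| = 2.125, so f = 753 ± 2.125.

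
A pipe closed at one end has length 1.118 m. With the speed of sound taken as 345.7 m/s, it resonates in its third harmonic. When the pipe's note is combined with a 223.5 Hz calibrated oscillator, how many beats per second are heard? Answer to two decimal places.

Closed pipe (odd harmonics): f_n = n·v/(4L) = 3·345.7/(4·1.118) = 231.9097 Hz.
f_beat = |231.9097 − 223.5| = 8.41 Hz.

8.41 Hz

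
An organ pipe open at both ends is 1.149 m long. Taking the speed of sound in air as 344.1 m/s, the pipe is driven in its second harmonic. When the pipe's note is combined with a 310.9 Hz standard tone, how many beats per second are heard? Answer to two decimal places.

Open pipe: f_n = n·v/(2L) = 2·344.1/(2·1.149) = 299.4778 Hz.
f_beat = |299.4778 − 310.9| = 11.42 Hz.

11.42 Hz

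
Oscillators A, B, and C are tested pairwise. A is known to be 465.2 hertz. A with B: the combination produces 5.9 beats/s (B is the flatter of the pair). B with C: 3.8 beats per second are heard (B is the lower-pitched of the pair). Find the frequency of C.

463.1 Hz

B is below A, so f_B = 465.2 − 5.9 = 459.3 Hz.
C is above B, so f_C = 459.3 + 3.8 = 463.1 Hz.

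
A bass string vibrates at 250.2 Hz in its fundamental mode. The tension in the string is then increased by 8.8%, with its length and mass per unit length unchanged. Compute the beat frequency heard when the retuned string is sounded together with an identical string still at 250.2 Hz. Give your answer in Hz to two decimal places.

10.78 Hz

For a string, f ∝ √T, so the new frequency is 250.2·√1.088 = 260.9767 Hz.
f_beat = |260.9767 − 250.2| = 10.78 Hz.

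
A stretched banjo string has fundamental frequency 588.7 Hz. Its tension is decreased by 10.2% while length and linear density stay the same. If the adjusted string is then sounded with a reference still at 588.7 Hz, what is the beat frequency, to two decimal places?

For a string, f ∝ √T, so the new frequency is 588.7·√0.898 = 557.8690 Hz.
f_beat = |557.8690 − 588.7| = 30.83 Hz.

30.83 Hz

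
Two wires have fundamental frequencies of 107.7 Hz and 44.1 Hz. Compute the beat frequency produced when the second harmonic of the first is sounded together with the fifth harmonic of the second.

Second harmonic of the first: 2·107.7 = 215.4 Hz.
Fifth harmonic of the second: 5·44.1 = 220.5 Hz.
f_beat = |215.4 − 220.5| = 5.1 Hz.

5.1 Hz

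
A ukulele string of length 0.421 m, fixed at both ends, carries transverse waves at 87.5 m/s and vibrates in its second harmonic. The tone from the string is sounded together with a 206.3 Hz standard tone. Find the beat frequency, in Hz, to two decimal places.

1.54 Hz

For a string fixed at both ends, f_n = n·v/(2L) = 2·87.5/(2·0.421) = 207.8385 Hz.
f_beat = |207.8385 − 206.3| = 1.54 Hz.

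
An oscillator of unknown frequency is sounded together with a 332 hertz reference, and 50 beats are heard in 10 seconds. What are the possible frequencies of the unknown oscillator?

327 Hz or 337 Hz

Beat frequency = 50/10 = 5 Hz.
|f − 332| = 5, so f = 332 ± 5.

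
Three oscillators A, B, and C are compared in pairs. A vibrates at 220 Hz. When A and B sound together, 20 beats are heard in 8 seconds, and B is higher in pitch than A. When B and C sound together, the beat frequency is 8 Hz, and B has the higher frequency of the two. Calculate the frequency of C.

214.5 Hz

A–B: Beat frequency = 20/8 = 2.5 Hz.
B is above A, so f_B = 220 + 2.5 = 222.5 Hz.
C is below B, so f_C = 222.5 − 8 = 214.5 Hz.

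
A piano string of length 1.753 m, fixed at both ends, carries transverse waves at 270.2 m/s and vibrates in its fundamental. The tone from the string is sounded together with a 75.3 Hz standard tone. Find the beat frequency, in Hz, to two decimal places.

1.77 Hz

For a string fixed at both ends, f_n = n·v/(2L) = 1·270.2/(2·1.753) = 77.0679 Hz.
f_beat = |77.0679 − 75.3| = 1.77 Hz.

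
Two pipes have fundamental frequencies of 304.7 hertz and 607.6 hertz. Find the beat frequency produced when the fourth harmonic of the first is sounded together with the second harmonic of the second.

Fourth harmonic of the first: 4·304.7 = 1218.8 Hz.
Second harmonic of the second: 2·607.6 = 1215.2 Hz.
f_beat = |1218.8 − 1215.2| = 3.6 Hz.

3.6 Hz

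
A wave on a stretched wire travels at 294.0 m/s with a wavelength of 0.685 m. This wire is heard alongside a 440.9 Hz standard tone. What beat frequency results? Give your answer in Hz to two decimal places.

11.70 Hz

Source frequency f = v/λ = 294.0/0.685 = 429.1971 Hz.
f_beat = |429.1971 − 440.9| = 11.70 Hz.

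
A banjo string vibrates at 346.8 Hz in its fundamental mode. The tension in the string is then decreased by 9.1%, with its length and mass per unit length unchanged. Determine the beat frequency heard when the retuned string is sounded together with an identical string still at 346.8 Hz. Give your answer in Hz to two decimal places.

16.16 Hz

For a string, f ∝ √T, so the new frequency is 346.8·√0.909 = 330.6443 Hz.
f_beat = |330.6443 − 346.8| = 16.16 Hz.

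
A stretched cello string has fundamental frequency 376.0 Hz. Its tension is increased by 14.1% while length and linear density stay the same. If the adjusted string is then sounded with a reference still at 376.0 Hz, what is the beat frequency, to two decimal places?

25.63 Hz

For a string, f ∝ √T, so the new frequency is 376.0·√1.141 = 401.6342 Hz.
f_beat = |401.6342 − 376.0| = 25.63 Hz.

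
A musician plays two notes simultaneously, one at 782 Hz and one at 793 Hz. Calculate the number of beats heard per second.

11 Hz

Beats arise from superposition of two nearby frequencies; the beat rate is |f₁ − f₂|.
|782 − 793| = 11 Hz.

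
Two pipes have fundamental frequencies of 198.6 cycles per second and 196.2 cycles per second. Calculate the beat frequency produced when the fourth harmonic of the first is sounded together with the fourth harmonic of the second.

9.6 Hz

Fourth harmonic of the first: 4·198.6 = 794.4 Hz.
Fourth harmonic of the second: 4·196.2 = 784.8 Hz.
f_beat = |794.4 − 784.8| = 9.6 Hz.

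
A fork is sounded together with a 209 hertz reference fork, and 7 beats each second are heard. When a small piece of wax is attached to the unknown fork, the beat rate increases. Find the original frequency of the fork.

|f − 209| = 7, so the fork was at either 202 Hz or 216 Hz.
Loading a fork with wax lowers its frequency; the adjustment lowers the fork's frequency.
The beat rate rose, so the adjustment moved the fork further from 209 Hz — it was already below the reference.

202 Hz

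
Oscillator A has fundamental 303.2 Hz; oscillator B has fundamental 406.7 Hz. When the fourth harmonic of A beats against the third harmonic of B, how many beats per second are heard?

7.3 Hz

Fourth harmonic of the first: 4·303.2 = 1212.8 Hz.
Third harmonic of the second: 3·406.7 = 1220.1 Hz.
f_beat = |1212.8 − 1220.1| = 7.3 Hz.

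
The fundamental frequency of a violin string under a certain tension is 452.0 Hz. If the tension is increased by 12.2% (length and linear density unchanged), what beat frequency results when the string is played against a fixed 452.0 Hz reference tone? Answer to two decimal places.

For a string, f ∝ √T, so the new frequency is 452.0·√1.122 = 478.7787 Hz.
f_beat = |478.7787 − 452.0| = 26.78 Hz.

26.78 Hz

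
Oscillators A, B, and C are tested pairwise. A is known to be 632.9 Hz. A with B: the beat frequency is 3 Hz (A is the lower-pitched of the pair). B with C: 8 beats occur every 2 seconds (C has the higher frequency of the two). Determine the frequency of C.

B is above A, so f_B = 632.9 + 3 = 635.9 Hz.
B–C: Beat frequency = 8/2 = 4 Hz.
C is above B, so f_C = 635.9 + 4 = 639.9 Hz.

639.9 Hz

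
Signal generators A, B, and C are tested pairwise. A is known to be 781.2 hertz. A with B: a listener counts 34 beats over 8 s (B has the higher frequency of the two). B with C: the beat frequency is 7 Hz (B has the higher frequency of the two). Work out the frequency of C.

A–B: Beat frequency = 34/8 = 4.25 Hz.
B is above A, so f_B = 781.2 + 4.25 = 785.45 Hz.
C is below B, so f_C = 785.45 − 7 = 778.45 Hz.

778.45 Hz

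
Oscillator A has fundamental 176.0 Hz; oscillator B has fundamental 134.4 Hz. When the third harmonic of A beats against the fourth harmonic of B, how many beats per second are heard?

Third harmonic of the first: 3·176.0 = 528.0 Hz.
Fourth harmonic of the second: 4·134.4 = 537.6 Hz.
f_beat = |528.0 − 537.6| = 9.6 Hz.

9.6 Hz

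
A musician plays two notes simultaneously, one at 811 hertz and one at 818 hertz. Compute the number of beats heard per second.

7 Hz

f_beat = |f₁ − f₂|.
|811 − 818| = 7 Hz.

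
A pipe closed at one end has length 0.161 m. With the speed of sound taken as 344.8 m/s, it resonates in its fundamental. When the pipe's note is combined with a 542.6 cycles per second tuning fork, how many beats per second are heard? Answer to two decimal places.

7.20 Hz

Closed pipe (odd harmonics): f_n = n·v/(4L) = 1·344.8/(4·0.161) = 535.4037 Hz.
f_beat = |535.4037 − 542.6| = 7.20 Hz.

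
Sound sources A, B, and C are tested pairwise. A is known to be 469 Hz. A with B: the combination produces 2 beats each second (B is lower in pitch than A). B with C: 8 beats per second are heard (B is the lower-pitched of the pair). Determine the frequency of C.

475 Hz

B is below A, so f_B = 469 − 2 = 467 Hz.
C is above B, so f_C = 467 + 8 = 475 Hz.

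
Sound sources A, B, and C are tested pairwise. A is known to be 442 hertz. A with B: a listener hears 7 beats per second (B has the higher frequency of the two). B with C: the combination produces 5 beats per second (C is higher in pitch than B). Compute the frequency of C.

B is above A, so f_B = 442 + 7 = 449 Hz.
C is above B, so f_C = 449 + 5 = 454 Hz.

454 Hz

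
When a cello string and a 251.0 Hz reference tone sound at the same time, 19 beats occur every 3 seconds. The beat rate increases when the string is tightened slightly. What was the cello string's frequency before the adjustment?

Beat frequency = 19/3 = 6.3333 Hz.
|f − 251.0| = 6.3333, so the cello string was at either 244.6667 Hz or 257.3333 Hz.
Increasing tension raises a string's frequency; the adjustment raises the cello string's frequency.
The beat rate rose, so the adjustment moved the cello string further from 251.0 Hz — it was already above the reference.

257.3333 Hz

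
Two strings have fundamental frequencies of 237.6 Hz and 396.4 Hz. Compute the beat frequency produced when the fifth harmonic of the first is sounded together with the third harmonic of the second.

Fifth harmonic of the first: 5·237.6 = 1188.0 Hz.
Third harmonic of the second: 3·396.4 = 1189.2 Hz.
f_beat = |1188.0 − 1189.2| = 1.2 Hz.

1.2 Hz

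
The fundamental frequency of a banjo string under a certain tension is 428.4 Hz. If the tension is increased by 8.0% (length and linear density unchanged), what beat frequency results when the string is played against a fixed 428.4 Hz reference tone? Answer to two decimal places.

For a string, f ∝ √T, so the new frequency is 428.4·√1.080 = 445.2063 Hz.
f_beat = |445.2063 − 428.4| = 16.81 Hz.

16.81 Hz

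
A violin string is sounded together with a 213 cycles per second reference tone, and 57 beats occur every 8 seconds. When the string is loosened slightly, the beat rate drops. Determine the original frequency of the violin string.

220.125 Hz

Beat frequency = 57/8 = 7.125 Hz.
|f − 213| = 7.125, so the violin string was at either 205.875 Hz or 220.125 Hz.
Reducing tension lowers a string's frequency; the adjustment lowers the violin string's frequency.
The beat rate fell, so the adjustment moved the violin string toward 213 Hz — it must have started above the reference.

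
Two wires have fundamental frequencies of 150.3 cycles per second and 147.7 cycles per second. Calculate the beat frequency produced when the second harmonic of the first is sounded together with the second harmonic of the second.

Second harmonic of the first: 2·150.3 = 300.6 Hz.
Second harmonic of the second: 2·147.7 = 295.4 Hz.
f_beat = |300.6 − 295.4| = 5.2 Hz.

5.2 Hz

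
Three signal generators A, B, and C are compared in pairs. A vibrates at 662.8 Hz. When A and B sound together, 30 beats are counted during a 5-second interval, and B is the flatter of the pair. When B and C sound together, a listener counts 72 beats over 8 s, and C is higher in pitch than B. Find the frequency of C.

A–B: Beat frequency = 30/5 = 6 Hz.
B is below A, so f_B = 662.8 − 6 = 656.8 Hz.
B–C: Beat frequency = 72/8 = 9 Hz.
C is above B, so f_C = 656.8 + 9 = 665.8 Hz.

665.8 Hz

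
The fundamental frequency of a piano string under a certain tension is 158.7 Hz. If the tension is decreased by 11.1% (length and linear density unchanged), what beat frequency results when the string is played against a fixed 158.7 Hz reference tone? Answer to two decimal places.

9.07 Hz

For a string, f ∝ √T, so the new frequency is 158.7·√0.889 = 149.6331 Hz.
f_beat = |149.6331 − 158.7| = 9.07 Hz.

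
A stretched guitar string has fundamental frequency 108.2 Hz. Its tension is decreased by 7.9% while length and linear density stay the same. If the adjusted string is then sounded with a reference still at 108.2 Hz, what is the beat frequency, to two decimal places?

4.36 Hz

For a string, f ∝ √T, so the new frequency is 108.2·√0.921 = 103.8382 Hz.
f_beat = |103.8382 − 108.2| = 4.36 Hz.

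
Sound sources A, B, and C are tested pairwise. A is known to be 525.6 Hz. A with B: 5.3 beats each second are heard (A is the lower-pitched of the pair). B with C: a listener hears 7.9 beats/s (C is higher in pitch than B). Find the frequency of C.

538.8 Hz

B is above A, so f_B = 525.6 + 5.3 = 530.9 Hz.
C is above B, so f_C = 530.9 + 7.9 = 538.8 Hz.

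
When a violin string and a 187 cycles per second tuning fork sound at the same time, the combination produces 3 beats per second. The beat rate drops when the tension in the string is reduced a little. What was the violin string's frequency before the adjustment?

190 Hz

|f − 187| = 3, so the violin string was at either 184 Hz or 190 Hz.
Lower tension means lower frequency; the adjustment lowers the violin string's frequency.
The beat rate fell, so the adjustment moved the violin string toward 187 Hz — it must have started above the reference.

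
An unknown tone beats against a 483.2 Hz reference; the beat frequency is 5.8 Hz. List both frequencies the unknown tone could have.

477.4 Hz or 489 Hz

|f − 483.2| = 5.8, so f = 483.2 ± 5.8.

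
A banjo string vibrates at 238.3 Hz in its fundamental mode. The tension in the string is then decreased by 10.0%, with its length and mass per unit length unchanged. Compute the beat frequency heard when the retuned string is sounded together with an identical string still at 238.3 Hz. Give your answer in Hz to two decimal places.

12.23 Hz

For a string, f ∝ √T, so the new frequency is 238.3·√0.900 = 226.0712 Hz.
f_beat = |226.0712 − 238.3| = 12.23 Hz.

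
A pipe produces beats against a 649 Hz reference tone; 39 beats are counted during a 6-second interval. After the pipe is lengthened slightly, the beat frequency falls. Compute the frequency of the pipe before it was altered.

Beat frequency = 39/6 = 6.5 Hz.
|f − 649| = 6.5, so the pipe was at either 642.5 Hz or 655.5 Hz.
A longer pipe has a lower fundamental; the adjustment lowers the pipe's frequency.
The beat rate fell, so the adjustment moved the pipe toward 649 Hz — it must have started above the reference.

655.5 Hz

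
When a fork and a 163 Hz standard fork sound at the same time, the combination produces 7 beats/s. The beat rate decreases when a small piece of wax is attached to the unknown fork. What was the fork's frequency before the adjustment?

|f − 163| = 7, so the fork was at either 156 Hz or 170 Hz.
Loading a fork with wax lowers its frequency; the adjustment lowers the fork's frequency.
The beat rate fell, so the adjustment moved the fork toward 163 Hz — it must have started above the reference.

170 Hz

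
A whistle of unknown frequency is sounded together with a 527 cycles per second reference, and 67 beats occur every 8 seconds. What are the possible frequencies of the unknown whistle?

518.625 Hz or 535.375 Hz

Beat frequency = 67/8 = 8.375 Hz.
|f − 527| = 8.375, so f = 527 ± 8.375.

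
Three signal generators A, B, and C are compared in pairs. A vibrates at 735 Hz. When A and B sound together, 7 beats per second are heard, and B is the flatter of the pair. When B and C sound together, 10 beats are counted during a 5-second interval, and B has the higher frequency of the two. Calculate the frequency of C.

726 Hz

B is below A, so f_B = 735 − 7 = 728 Hz.
B–C: Beat frequency = 10/5 = 2 Hz.
C is below B, so f_C = 728 − 2 = 726 Hz.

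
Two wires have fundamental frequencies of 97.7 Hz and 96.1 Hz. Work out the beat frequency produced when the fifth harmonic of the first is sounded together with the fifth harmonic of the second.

Fifth harmonic of the first: 5·97.7 = 488.5 Hz.
Fifth harmonic of the second: 5·96.1 = 480.5 Hz.
f_beat = |488.5 − 480.5| = 8.0 Hz.

8.0 Hz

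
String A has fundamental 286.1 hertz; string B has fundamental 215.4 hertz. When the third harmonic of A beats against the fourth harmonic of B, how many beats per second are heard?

3.3 Hz

Third harmonic of the first: 3·286.1 = 858.3 Hz.
Fourth harmonic of the second: 4·215.4 = 861.6 Hz.
f_beat = |858.3 − 861.6| = 3.3 Hz.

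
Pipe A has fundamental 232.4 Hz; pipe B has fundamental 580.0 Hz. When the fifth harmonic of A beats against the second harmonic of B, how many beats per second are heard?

Fifth harmonic of the first: 5·232.4 = 1162.0 Hz.
Second harmonic of the second: 2·580.0 = 1160.0 Hz.
f_beat = |1162.0 − 1160.0| = 2.0 Hz.

2.0 Hz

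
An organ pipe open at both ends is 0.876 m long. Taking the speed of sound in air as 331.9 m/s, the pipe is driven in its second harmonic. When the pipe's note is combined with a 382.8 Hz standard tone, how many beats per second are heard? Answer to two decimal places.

3.92 Hz

Open pipe: f_n = n·v/(2L) = 2·331.9/(2·0.876) = 378.8813 Hz.
f_beat = |378.8813 − 382.8| = 3.92 Hz.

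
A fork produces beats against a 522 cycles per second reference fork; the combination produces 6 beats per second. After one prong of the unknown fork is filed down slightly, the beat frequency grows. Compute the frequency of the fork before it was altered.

|f − 522| = 6, so the fork was at either 516 Hz or 528 Hz.
Filing a prong removes mass and raises the fork's frequency; the adjustment raises the fork's frequency.
The beat rate rose, so the adjustment moved the fork further from 522 Hz — it was already above the reference.

528 Hz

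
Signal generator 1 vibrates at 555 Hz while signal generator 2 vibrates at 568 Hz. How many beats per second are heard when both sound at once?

13 Hz

Beats arise from superposition of two nearby frequencies; the beat rate is |f₁ − f₂|.
|555 − 568| = 13 Hz.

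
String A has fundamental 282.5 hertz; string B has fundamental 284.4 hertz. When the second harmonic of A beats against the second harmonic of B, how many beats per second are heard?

Second harmonic of the first: 2·282.5 = 565.0 Hz.
Second harmonic of the second: 2·284.4 = 568.8 Hz.
f_beat = |565.0 − 568.8| = 3.8 Hz.

3.8 Hz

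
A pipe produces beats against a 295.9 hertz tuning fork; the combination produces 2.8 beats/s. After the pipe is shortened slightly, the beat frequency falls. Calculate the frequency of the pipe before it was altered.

|f − 295.9| = 2.8, so the pipe was at either 293.1 Hz or 298.7 Hz.
A shorter pipe has a higher fundamental; the adjustment raises the pipe's frequency.
The beat rate fell, so the adjustment moved the pipe toward 295.9 Hz — it must have started below the reference.

293.1 Hz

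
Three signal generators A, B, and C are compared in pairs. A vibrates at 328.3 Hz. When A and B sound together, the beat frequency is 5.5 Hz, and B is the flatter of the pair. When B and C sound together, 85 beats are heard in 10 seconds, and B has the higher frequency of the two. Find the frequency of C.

314.3 Hz

B is below A, so f_B = 328.3 − 5.5 = 322.8 Hz.
B–C: Beat frequency = 85/10 = 8.5 Hz.
C is below B, so f_C = 322.8 − 8.5 = 314.3 Hz.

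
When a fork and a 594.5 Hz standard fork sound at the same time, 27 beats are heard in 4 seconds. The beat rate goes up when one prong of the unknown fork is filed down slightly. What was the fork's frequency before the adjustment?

Beat frequency = 27/4 = 6.75 Hz.
|f − 594.5| = 6.75, so the fork was at either 587.75 Hz or 601.25 Hz.
Filing a prong removes mass and raises the fork's frequency; the adjustment raises the fork's frequency.
The beat rate rose, so the adjustment moved the fork further from 594.5 Hz — it was already above the reference.

601.25 Hz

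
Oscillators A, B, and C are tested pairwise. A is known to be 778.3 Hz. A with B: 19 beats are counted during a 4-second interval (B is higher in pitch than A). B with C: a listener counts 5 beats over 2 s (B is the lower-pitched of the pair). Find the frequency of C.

785.55 Hz

A–B: Beat frequency = 19/4 = 4.75 Hz.
B is above A, so f_B = 778.3 + 4.75 = 783.05 Hz.
B–C: Beat frequency = 5/2 = 2.5 Hz.
C is above B, so f_C = 783.05 + 2.5 = 785.55 Hz.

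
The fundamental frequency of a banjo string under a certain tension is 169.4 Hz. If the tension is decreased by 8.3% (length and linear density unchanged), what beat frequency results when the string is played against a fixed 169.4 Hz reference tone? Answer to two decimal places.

For a string, f ∝ √T, so the new frequency is 169.4·√0.917 = 162.2176 Hz.
f_beat = |162.2176 − 169.4| = 7.18 Hz.

7.18 Hz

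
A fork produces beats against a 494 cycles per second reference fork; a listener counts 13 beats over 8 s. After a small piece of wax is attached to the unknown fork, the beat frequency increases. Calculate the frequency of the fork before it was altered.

Beat frequency = 13/8 = 1.625 Hz.
|f − 494| = 1.625, so the fork was at either 492.375 Hz or 495.625 Hz.
Loading a fork with wax lowers its frequency; the adjustment lowers the fork's frequency.
The beat rate rose, so the adjustment moved the fork further from 494 Hz — it was already below the reference.

492.375 Hz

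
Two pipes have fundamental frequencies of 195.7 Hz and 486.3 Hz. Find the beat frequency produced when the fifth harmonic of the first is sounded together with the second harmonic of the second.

Fifth harmonic of the first: 5·195.7 = 978.5 Hz.
Second harmonic of the second: 2·486.3 = 972.6 Hz.
f_beat = |978.5 − 972.6| = 5.9 Hz.

5.9 Hz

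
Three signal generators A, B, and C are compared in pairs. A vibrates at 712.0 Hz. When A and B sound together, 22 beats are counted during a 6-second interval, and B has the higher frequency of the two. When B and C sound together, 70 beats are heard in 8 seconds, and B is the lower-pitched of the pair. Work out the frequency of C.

A–B: Beat frequency = 22/6 = 3.6667 Hz.
B is above A, so f_B = 712.0 + 3.6667 = 715.6667 Hz.
B–C: Beat frequency = 70/8 = 8.75 Hz.
C is above B, so f_C = 715.6667 + 8.75 = 724.4167 Hz.

724.4167 Hz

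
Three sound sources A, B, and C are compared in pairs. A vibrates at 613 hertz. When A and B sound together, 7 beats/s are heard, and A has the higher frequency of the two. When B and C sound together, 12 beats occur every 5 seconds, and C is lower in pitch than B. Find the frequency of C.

603.6 Hz

B is below A, so f_B = 613 − 7 = 606 Hz.
B–C: Beat frequency = 12/5 = 2.4 Hz.
C is below B, so f_C = 606 − 2.4 = 603.6 Hz.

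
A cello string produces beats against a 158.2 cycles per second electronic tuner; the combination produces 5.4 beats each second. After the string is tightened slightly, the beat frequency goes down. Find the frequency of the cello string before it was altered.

|f − 158.2| = 5.4, so the cello string was at either 152.8 Hz or 163.6 Hz.
Increasing tension raises a string's frequency; the adjustment raises the cello string's frequency.
The beat rate fell, so the adjustment moved the cello string toward 158.2 Hz — it must have started below the reference.

152.8 Hz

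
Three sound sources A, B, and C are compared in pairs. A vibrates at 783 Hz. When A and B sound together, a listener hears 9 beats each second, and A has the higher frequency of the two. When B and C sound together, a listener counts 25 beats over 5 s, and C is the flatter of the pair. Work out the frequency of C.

B is below A, so f_B = 783 − 9 = 774 Hz.
B–C: Beat frequency = 25/5 = 5 Hz.
C is below B, so f_C = 774 − 5 = 769 Hz.

769 Hz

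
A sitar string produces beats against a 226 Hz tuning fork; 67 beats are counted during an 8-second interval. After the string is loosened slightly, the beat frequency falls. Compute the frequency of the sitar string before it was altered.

234.375 Hz

Beat frequency = 67/8 = 8.375 Hz.
|f − 226| = 8.375, so the sitar string was at either 217.625 Hz or 234.375 Hz.
Reducing tension lowers a string's frequency; the adjustment lowers the sitar string's frequency.
The beat rate fell, so the adjustment moved the sitar string toward 226 Hz — it must have started above the reference.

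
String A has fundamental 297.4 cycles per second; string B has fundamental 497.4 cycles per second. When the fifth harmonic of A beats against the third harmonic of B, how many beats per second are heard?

Fifth harmonic of the first: 5·297.4 = 1487.0 Hz.
Third harmonic of the second: 3·497.4 = 1492.2 Hz.
f_beat = |1487.0 − 1492.2| = 5.2 Hz.

5.2 Hz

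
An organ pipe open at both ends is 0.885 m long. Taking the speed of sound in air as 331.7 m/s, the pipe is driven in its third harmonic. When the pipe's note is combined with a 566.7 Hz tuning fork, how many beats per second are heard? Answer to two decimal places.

4.50 Hz

Open pipe: f_n = n·v/(2L) = 3·331.7/(2·0.885) = 562.2034 Hz.
f_beat = |562.2034 − 566.7| = 4.50 Hz.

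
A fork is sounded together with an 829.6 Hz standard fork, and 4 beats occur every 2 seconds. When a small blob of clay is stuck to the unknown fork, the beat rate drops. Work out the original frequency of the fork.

Beat frequency = 4/2 = 2 Hz.
|f − 829.6| = 2, so the fork was at either 827.6 Hz or 831.6 Hz.
Adding mass to a fork lowers its frequency; the adjustment lowers the fork's frequency.
The beat rate fell, so the adjustment moved the fork toward 829.6 Hz — it must have started above the reference.

831.6 Hz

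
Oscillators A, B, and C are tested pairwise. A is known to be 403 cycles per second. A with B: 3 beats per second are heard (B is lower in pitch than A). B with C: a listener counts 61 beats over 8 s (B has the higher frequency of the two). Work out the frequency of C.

392.375 Hz

B is below A, so f_B = 403 − 3 = 400 Hz.
B–C: Beat frequency = 61/8 = 7.625 Hz.
C is below B, so f_C = 400 − 7.625 = 392.375 Hz.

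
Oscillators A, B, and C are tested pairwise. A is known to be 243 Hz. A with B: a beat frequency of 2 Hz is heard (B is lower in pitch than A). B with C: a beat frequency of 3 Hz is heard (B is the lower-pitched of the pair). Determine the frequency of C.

244 Hz

B is below A, so f_B = 243 − 2 = 241 Hz.
C is above B, so f_C = 241 + 3 = 244 Hz.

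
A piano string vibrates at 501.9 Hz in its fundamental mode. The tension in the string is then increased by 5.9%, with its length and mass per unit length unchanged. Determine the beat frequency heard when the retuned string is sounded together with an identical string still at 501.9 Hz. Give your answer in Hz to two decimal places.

For a string, f ∝ √T, so the new frequency is 501.9·√1.059 = 516.4939 Hz.
f_beat = |516.4939 − 501.9| = 14.59 Hz.

14.59 Hz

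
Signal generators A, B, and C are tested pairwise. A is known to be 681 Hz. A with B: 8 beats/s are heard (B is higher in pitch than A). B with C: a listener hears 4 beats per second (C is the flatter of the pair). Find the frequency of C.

685 Hz

B is above A, so f_B = 681 + 8 = 689 Hz.
C is below B, so f_C = 689 − 4 = 685 Hz.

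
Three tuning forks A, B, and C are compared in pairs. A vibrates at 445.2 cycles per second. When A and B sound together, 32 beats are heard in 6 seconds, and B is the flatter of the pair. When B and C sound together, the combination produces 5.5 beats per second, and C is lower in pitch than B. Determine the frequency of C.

A–B: Beat frequency = 32/6 = 5.3333 Hz.
B is below A, so f_B = 445.2 − 5.3333 = 439.8667 Hz.
C is below B, so f_C = 439.8667 − 5.5 = 434.3667 Hz.

434.3667 Hz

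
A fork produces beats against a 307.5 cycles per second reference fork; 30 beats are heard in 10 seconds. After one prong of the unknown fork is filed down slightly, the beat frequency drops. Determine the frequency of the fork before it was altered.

304.5 Hz

Beat frequency = 30/10 = 3 Hz.
|f − 307.5| = 3, so the fork was at either 304.5 Hz or 310.5 Hz.
Filing a prong removes mass and raises the fork's frequency; the adjustment raises the fork's frequency.
The beat rate fell, so the adjustment moved the fork toward 307.5 Hz — it must have started below the reference.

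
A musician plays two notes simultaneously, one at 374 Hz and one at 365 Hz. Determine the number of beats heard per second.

9 Hz

The beat frequency equals the magnitude of the frequency difference.
|374 − 365| = 9 Hz.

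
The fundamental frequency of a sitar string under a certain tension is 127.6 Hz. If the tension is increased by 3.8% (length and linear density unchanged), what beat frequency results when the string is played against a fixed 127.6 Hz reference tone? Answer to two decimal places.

For a string, f ∝ √T, so the new frequency is 127.6·√1.038 = 130.0018 Hz.
f_beat = |130.0018 − 127.6| = 2.40 Hz.

2.40 Hz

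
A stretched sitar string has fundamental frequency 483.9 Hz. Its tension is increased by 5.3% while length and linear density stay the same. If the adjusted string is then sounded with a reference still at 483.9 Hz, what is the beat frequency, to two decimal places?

For a string, f ∝ √T, so the new frequency is 483.9·√1.053 = 496.5578 Hz.
f_beat = |496.5578 − 483.9| = 12.66 Hz.

12.66 Hz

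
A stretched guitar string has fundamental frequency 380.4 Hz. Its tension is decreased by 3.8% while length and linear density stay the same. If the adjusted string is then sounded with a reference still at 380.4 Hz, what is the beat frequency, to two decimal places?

7.30 Hz

For a string, f ∝ √T, so the new frequency is 380.4·√0.962 = 373.1024 Hz.
f_beat = |373.1024 − 380.4| = 7.30 Hz.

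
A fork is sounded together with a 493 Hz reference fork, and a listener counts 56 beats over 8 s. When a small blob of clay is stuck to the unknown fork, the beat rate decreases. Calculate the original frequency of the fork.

500 Hz

Beat frequency = 56/8 = 7 Hz.
|f − 493| = 7, so the fork was at either 486 Hz or 500 Hz.
Adding mass to a fork lowers its frequency; the adjustment lowers the fork's frequency.
The beat rate fell, so the adjustment moved the fork toward 493 Hz — it must have started above the reference.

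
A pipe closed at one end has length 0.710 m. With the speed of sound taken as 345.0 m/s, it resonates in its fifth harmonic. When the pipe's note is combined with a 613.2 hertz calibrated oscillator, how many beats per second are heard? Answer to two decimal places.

Closed pipe (odd harmonics): f_n = n·v/(4L) = 5·345.0/(4·0.710) = 607.3944 Hz.
f_beat = |607.3944 − 613.2| = 5.81 Hz.

5.81 Hz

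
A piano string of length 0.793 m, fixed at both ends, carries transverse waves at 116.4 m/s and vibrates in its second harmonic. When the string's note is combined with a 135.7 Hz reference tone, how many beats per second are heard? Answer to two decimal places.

For a string fixed at both ends, f_n = n·v/(2L) = 2·116.4/(2·0.793) = 146.7844 Hz.
f_beat = |146.7844 − 135.7| = 11.08 Hz.

11.08 Hz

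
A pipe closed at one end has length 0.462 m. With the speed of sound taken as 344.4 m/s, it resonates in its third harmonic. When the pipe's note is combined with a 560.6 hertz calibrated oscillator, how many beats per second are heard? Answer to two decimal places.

Closed pipe (odd harmonics): f_n = n·v/(4L) = 3·344.4/(4·0.462) = 559.0909 Hz.
f_beat = |559.0909 − 560.6| = 1.51 Hz.

1.51 Hz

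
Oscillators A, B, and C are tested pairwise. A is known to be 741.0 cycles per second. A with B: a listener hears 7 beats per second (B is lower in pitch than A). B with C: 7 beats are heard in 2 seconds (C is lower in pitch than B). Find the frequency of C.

730.5 Hz

B is below A, so f_B = 741.0 − 7 = 734 Hz.
B–C: Beat frequency = 7/2 = 3.5 Hz.
C is below B, so f_C = 734 − 3.5 = 730.5 Hz.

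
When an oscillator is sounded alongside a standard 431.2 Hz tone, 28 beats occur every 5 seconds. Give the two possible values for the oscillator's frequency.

425.6 Hz or 436.8 Hz

Beat frequency = 28/5 = 5.6 Hz.
|f − 431.2| = 5.6, so f = 431.2 ± 5.6.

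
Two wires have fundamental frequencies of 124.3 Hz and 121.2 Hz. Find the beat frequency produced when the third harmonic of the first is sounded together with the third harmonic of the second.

Third harmonic of the first: 3·124.3 = 372.9 Hz.
Third harmonic of the second: 3·121.2 = 363.6 Hz.
f_beat = |372.9 − 363.6| = 9.3 Hz.

9.3 Hz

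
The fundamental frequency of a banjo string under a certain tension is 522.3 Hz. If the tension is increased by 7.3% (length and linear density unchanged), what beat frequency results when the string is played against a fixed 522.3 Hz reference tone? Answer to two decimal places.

18.73 Hz

For a string, f ∝ √T, so the new frequency is 522.3·√1.073 = 541.0282 Hz.
f_beat = |541.0282 − 522.3| = 18.73 Hz.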